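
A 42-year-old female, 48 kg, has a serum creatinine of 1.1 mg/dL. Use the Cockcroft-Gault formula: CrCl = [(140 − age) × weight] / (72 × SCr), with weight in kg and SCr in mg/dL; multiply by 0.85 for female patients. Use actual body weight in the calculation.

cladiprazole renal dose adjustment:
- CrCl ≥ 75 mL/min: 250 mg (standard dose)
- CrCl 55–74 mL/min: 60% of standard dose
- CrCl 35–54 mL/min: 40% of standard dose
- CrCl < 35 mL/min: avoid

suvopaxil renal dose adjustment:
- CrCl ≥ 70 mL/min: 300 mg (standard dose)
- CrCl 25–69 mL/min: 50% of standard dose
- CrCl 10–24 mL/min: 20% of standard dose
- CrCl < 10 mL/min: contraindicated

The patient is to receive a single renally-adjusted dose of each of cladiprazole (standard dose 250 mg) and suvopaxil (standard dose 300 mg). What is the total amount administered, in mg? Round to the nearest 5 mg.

CrCl = (140 − 42) × 48 / (72 × 1.1) × 0.85 = 4704.0 / 79.20 × 0.85 ≈ 50.5 mL/min
CrCl ≈ 50 mL/min.
cladiprazole: 35–54 mL/min → 40% of 250 mg = 100 mg.
suvopaxil: 25–69 mL/min → 50% of 300 mg = 150 mg.
Total = 100 + 150 = 250 mg.

250 mg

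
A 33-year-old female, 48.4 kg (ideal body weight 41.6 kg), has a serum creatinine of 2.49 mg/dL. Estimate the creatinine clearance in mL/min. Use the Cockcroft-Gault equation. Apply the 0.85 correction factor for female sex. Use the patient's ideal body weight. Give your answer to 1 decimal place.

CrCl = (140 − 33) × 41.6 / (72 × 2.49) × 0.85 = 4451.2 / 179.28 × 0.85 ≈ 21.1 mL/min

21.1 mL/min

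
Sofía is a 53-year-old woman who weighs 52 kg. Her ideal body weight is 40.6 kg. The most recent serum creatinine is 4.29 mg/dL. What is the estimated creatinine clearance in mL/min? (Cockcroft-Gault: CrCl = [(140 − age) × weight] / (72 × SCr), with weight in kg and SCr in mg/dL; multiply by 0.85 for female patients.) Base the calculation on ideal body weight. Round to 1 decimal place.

CrCl = (140 − 53) × 40.6 / (72 × 4.29) × 0.85 = 3532.2 / 308.88 × 0.85 ≈ 9.7 mL/min

9.7 mL/min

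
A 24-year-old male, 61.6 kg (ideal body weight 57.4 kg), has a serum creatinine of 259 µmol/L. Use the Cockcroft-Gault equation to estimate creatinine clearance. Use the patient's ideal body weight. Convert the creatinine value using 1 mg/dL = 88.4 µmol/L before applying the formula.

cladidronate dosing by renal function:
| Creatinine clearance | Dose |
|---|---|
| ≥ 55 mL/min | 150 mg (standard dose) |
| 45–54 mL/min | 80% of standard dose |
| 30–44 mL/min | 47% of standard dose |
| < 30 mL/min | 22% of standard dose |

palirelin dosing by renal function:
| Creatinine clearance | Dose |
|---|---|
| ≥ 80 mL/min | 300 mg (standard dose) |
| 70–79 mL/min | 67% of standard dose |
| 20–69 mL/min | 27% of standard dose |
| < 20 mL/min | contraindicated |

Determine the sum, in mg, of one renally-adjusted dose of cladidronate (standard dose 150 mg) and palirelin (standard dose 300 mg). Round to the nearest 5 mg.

150 mg

SCr = 259 / 88.4 = 2.93 mg/dL
CrCl = (140 − 24) × 57.4 / (72 × 2.93) = 6658.4 / 210.96 ≈ 31.6 mL/min
CrCl ≈ 32 mL/min.
cladidronate: 30–44 mL/min → 47% of 150 mg = 70.5 mg.
palirelin: 20–69 mL/min → 27% of 300 mg = 81 mg.
Total = 70.5 + 81 = 151.5 mg.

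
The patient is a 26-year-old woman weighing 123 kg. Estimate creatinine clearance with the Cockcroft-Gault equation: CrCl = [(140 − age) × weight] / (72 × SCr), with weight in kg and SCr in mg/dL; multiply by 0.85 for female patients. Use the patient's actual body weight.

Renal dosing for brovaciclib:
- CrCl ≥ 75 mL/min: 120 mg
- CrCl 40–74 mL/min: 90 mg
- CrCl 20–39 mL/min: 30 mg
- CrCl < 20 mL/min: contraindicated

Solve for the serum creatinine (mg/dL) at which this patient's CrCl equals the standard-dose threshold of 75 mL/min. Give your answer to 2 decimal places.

Standard dose requires CrCl ≥ 75 mL/min.
Set (140 − 26) × 123 × 0.85 / (72 × SCr) = 75
SCr = (140 − 26) × 123 × 0.85 / (72 × 75) = 2.207 mg/dL

2.21 mg/dL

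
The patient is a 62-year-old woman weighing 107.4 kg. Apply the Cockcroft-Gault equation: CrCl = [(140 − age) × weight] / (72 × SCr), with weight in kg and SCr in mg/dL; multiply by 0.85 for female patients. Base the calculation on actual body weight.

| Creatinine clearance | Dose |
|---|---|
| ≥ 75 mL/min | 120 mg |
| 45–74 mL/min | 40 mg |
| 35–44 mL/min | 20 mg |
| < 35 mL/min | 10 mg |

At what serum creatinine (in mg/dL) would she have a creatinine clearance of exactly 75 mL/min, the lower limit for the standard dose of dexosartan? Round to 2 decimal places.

1.32 mg/dL

Standard dose requires CrCl ≥ 75 mL/min.
Set (140 − 62) × 107.4 × 0.85 / (72 × SCr) = 75
SCr = (140 − 62) × 107.4 × 0.85 / (72 × 75) = 1.319 mg/dL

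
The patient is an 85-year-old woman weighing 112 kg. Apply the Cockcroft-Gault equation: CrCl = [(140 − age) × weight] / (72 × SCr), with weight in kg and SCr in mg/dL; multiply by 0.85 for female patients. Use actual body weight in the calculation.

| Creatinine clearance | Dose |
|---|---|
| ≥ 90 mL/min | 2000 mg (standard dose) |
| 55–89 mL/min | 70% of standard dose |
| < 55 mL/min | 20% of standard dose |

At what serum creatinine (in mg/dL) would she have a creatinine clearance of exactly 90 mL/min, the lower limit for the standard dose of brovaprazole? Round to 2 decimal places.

Standard dose requires CrCl ≥ 90 mL/min.
Set (140 − 85) × 112 × 0.85 / (72 × SCr) = 90
SCr = (140 − 85) × 112 × 0.85 / (72 × 90) = 0.808 mg/dL

0.81 mg/dL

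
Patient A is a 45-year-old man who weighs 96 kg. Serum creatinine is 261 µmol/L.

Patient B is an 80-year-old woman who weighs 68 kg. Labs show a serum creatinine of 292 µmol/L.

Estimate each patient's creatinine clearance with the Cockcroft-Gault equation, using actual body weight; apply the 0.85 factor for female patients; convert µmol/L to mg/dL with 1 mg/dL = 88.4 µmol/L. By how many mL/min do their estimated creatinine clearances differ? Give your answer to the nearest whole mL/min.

Patient A: SCr = 261 / 88.4 = 2.952 mg/dL
Patient A: CrCl = (140 − 45) × 96 / (72 × 2.952) = 9120.0 / 212.54 ≈ 42.9 mL/min
Patient B: SCr = 292 / 88.4 = 3.303 mg/dL
Patient B: CrCl = (140 − 80) × 68 / (72 × 3.303) × 0.85 = 4080.0 / 237.82 × 0.85 ≈ 14.6 mL/min
|42.9 − 14.6| = 28.3 mL/min

28 mL/min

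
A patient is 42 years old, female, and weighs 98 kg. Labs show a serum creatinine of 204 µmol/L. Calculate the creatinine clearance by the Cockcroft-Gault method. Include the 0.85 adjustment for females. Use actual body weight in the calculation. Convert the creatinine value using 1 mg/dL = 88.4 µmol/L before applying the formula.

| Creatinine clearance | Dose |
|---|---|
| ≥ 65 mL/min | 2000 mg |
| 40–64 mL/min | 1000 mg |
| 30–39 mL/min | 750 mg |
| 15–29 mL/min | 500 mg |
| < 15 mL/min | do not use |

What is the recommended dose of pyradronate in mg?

1000 mg

SCr = 204 / 88.4 = 2.308 mg/dL
CrCl = (140 − 42) × 98 / (72 × 2.308) × 0.85 = 9604.0 / 166.18 × 0.85 ≈ 49.1 mL/min
CrCl ≈ 49 mL/min → bracket 40–64 mL/min.
Dose for this bracket: 1000 mg.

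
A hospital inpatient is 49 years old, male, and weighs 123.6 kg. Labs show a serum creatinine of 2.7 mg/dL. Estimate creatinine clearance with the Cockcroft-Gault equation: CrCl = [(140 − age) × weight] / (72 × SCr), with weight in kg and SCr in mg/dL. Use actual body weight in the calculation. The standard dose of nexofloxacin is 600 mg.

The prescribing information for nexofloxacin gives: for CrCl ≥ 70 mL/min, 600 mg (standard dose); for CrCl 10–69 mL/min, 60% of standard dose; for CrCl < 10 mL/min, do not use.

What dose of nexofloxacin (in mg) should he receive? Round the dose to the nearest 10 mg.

CrCl = (140 − 49) × 123.6 / (72 × 2.7) = 11247.6 / 194.40 ≈ 57.9 mL/min
CrCl ≈ 58 mL/min → bracket 10–69 mL/min.
60% of 600 mg = 360 mg

360 mg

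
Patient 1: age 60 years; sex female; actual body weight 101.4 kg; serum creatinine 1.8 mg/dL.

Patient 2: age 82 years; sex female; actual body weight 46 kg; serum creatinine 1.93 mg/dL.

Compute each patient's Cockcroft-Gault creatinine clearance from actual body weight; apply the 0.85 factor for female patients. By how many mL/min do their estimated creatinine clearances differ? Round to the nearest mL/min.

Patient 1: CrCl = (140 − 60) × 101.4 / (72 × 1.8) × 0.85 = 8112.0 / 129.60 × 0.85 ≈ 53.2 mL/min
Patient 2: CrCl = (140 − 82) × 46 / (72 × 1.93) × 0.85 = 2668.0 / 138.96 × 0.85 ≈ 16.3 mL/min
|53.2 − 16.3| = 36.9 mL/min

37 mL/min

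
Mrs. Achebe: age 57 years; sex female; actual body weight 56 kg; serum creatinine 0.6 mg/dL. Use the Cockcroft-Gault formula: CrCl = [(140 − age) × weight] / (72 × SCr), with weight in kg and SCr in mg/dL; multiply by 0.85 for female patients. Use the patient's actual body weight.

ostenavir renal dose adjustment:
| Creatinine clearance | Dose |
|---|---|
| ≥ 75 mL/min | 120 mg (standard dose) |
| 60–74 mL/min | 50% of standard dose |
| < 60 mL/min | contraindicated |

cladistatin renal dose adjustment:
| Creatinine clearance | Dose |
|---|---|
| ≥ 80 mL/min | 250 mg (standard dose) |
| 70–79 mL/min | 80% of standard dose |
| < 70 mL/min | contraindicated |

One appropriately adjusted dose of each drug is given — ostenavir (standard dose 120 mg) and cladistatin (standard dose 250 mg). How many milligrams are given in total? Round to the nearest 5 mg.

370 mg

CrCl = (140 − 57) × 56 / (72 × 0.6) × 0.85 = 4648.0 / 43.20 × 0.85 ≈ 91.5 mL/min
CrCl ≈ 91 mL/min.
ostenavir: ≥ 75 mL/min → 100% of 120 mg = 120 mg.
cladistatin: ≥ 80 mL/min → 100% of 250 mg = 250 mg.
Total = 120 + 250 = 370 mg.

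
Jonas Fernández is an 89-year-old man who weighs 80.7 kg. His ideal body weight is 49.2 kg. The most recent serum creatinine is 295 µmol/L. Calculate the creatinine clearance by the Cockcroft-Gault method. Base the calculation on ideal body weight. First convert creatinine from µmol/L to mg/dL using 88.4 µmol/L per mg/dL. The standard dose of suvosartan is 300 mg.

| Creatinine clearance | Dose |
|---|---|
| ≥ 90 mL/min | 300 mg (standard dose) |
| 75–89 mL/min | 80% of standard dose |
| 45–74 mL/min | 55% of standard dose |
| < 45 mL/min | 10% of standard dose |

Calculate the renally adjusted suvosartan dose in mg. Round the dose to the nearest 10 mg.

30 mg

SCr = 295 / 88.4 = 3.337 mg/dL
CrCl = (140 − 89) × 49.2 / (72 × 3.337) = 2509.2 / 240.26 ≈ 10.4 mL/min
CrCl ≈ 10 mL/min → bracket < 45 mL/min.
10% of 300 mg = 30 mg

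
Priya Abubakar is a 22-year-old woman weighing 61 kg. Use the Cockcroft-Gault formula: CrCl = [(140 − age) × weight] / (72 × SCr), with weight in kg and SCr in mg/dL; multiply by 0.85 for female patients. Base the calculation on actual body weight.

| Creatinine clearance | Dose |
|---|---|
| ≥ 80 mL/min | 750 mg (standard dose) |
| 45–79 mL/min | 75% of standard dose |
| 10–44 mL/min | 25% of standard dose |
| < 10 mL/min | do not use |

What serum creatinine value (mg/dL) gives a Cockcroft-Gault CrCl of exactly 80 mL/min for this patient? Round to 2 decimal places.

1.06 mg/dL

Standard dose requires CrCl ≥ 80 mL/min.
Set (140 − 22) × 61 × 0.85 / (72 × SCr) = 80
SCr = (140 − 22) × 61 × 0.85 / (72 × 80) = 1.062 mg/dL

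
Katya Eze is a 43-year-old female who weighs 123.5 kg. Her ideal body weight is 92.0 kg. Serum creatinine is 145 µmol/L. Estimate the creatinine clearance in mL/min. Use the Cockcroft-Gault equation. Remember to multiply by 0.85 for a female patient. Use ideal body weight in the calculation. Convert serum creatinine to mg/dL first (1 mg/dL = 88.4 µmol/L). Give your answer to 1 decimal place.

SCr = 145 / 88.4 = 1.64 mg/dL
CrCl = (140 − 43) × 92 / (72 × 1.64) × 0.85 = 8924.0 / 118.08 × 0.85 ≈ 64.2 mL/min

64.2 mL/min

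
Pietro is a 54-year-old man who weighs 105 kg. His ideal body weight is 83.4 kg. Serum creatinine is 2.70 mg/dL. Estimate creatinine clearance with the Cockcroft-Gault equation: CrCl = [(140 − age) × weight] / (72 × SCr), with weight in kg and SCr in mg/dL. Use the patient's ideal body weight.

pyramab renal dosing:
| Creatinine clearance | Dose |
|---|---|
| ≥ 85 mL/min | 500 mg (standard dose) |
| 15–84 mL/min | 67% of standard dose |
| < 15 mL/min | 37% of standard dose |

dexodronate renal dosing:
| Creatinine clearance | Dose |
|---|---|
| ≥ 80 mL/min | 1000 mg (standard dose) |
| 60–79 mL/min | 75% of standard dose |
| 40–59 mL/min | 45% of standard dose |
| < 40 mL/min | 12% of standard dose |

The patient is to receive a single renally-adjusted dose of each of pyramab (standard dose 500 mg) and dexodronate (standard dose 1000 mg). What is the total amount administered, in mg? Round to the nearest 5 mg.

CrCl = (140 − 54) × 83.4 / (72 × 2.7) = 7172.4 / 194.40 ≈ 36.9 mL/min
CrCl ≈ 37 mL/min.
pyramab: 15–84 mL/min → 67% of 500 mg = 335 mg.
dexodronate: < 40 mL/min → 12% of 1000 mg = 120 mg.
Total = 335 + 120 = 455 mg.

455 mg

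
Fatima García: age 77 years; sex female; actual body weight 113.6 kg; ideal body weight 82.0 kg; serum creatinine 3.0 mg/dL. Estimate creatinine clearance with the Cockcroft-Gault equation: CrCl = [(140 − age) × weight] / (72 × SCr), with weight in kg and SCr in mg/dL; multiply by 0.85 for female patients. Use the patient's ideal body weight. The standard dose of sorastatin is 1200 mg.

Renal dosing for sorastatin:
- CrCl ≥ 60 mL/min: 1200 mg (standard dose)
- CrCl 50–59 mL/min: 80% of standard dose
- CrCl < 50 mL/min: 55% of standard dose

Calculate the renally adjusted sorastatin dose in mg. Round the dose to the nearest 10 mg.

660 mg

CrCl = (140 − 77) × 82 / (72 × 3) × 0.85 = 5166.0 / 216.00 × 0.85 ≈ 20.3 mL/min
CrCl ≈ 20 mL/min → bracket < 50 mL/min.
55% of 1200 mg = 660 mg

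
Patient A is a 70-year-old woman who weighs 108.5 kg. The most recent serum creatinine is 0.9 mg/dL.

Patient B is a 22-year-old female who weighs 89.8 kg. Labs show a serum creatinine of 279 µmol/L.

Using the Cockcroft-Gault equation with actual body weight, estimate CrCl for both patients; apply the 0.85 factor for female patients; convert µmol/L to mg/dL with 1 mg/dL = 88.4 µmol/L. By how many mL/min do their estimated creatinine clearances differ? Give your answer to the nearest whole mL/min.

Patient A: CrCl = (140 − 70) × 108.5 / (72 × 0.9) × 0.85 = 7595.0 / 64.80 × 0.85 ≈ 99.6 mL/min
Patient B: SCr = 279 / 88.4 = 3.156 mg/dL
Patient B: CrCl = (140 − 22) × 89.8 / (72 × 3.156) × 0.85 = 10596.4 / 227.23 × 0.85 ≈ 39.6 mL/min
|99.6 − 39.6| = 60.0 mL/min

60 mL/min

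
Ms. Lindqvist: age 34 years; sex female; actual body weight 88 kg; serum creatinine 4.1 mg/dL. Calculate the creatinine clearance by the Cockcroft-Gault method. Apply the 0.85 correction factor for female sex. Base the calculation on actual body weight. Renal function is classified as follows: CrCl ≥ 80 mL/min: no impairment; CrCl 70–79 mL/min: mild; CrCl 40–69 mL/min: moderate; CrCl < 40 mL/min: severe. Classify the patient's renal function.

CrCl = (140 − 34) × 88 / (72 × 4.1) × 0.85 = 9328.0 / 295.20 × 0.85 ≈ 26.9 mL/min
27 mL/min falls in the 'severe' range.

severe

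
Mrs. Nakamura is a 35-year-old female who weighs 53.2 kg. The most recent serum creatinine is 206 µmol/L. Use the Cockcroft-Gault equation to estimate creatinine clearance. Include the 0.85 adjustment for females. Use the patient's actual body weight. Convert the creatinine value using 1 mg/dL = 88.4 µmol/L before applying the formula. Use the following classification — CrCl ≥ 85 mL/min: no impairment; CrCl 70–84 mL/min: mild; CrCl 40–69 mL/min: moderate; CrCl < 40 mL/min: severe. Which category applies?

SCr = 206 / 88.4 = 2.33 mg/dL
CrCl = (140 − 35) × 53.2 / (72 × 2.33) × 0.85 = 5586.0 / 167.76 × 0.85 ≈ 28.3 mL/min
28 mL/min falls in the 'severe' range.

severe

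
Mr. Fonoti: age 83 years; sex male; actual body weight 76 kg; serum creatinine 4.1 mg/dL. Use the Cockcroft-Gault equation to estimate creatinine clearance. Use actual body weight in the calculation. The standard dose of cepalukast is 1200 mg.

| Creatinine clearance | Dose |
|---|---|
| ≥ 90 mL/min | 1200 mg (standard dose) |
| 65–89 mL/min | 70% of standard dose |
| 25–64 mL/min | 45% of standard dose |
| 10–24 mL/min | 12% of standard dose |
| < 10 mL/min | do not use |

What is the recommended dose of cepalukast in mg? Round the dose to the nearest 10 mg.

140 mg

CrCl = (140 − 83) × 76 / (72 × 4.1) = 4332.0 / 295.20 ≈ 14.7 mL/min
CrCl ≈ 15 mL/min → bracket 10–24 mL/min.
12% of 1200 mg = 144 mg → 140 mg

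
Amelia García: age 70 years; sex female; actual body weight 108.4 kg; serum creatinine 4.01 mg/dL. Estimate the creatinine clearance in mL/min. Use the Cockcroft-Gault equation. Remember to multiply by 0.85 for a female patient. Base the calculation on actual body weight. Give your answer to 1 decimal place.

22.3 mL/min

CrCl = (140 − 70) × 108.4 / (72 × 4.01) × 0.85 = 7588.0 / 288.72 × 0.85 ≈ 22.3 mL/min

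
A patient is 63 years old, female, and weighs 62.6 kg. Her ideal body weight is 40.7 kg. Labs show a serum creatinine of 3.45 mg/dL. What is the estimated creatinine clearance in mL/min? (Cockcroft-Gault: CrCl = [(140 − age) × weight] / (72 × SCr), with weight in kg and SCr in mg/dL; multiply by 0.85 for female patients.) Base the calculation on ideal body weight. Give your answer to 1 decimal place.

10.7 mL/min

CrCl = (140 − 63) × 40.7 / (72 × 3.45) × 0.85 = 3133.9 / 248.40 × 0.85 ≈ 10.7 mL/min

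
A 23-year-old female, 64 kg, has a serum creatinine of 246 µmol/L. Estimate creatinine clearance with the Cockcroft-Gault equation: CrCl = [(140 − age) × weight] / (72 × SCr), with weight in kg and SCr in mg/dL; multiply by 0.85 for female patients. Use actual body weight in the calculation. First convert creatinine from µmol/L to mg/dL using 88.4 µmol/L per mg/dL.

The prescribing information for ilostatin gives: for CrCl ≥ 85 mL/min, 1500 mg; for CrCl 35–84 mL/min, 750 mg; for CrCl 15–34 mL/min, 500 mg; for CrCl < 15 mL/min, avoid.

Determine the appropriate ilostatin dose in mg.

500 mg

SCr = 246 / 88.4 = 2.783 mg/dL
CrCl = (140 − 23) × 64 / (72 × 2.783) × 0.85 = 7488.0 / 200.38 × 0.85 ≈ 31.8 mL/min
CrCl ≈ 32 mL/min → bracket 15–34 mL/min.
Dose for this bracket: 500 mg.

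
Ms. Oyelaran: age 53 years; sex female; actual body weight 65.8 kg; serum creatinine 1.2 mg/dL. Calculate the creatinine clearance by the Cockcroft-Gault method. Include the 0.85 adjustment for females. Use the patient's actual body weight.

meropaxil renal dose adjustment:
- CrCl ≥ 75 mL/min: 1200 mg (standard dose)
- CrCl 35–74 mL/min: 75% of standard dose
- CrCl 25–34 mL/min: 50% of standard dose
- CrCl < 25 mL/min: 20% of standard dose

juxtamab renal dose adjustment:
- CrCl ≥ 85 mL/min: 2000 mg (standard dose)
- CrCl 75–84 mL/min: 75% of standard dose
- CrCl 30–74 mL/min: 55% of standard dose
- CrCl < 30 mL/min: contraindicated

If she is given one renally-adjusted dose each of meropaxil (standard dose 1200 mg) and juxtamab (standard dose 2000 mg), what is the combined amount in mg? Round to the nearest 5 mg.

CrCl = (140 − 53) × 65.8 / (72 × 1.2) × 0.85 = 5724.6 / 86.40 × 0.85 ≈ 56.3 mL/min
CrCl ≈ 56 mL/min.
meropaxil: 35–74 mL/min → 75% of 1200 mg = 900 mg.
juxtamab: 30–74 mL/min → 55% of 2000 mg = 1100 mg.
Total = 900 + 1100 = 2000 mg.

2000 mg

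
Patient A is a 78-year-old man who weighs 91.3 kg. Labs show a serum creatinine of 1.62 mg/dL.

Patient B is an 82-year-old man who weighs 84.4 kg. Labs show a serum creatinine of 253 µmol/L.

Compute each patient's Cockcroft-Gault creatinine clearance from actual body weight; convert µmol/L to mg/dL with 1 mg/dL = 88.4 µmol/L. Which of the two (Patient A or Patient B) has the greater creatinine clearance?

Patient A

Patient A: CrCl = (140 − 78) × 91.3 / (72 × 1.62) = 5660.6 / 116.64 ≈ 48.5 mL/min
Patient B: SCr = 253 / 88.4 = 2.862 mg/dL
Patient B: CrCl = (140 − 82) × 84.4 / (72 × 2.862) = 4895.2 / 206.06 ≈ 23.8 mL/min
48.5 vs 23.8 mL/min → Patient A is higher.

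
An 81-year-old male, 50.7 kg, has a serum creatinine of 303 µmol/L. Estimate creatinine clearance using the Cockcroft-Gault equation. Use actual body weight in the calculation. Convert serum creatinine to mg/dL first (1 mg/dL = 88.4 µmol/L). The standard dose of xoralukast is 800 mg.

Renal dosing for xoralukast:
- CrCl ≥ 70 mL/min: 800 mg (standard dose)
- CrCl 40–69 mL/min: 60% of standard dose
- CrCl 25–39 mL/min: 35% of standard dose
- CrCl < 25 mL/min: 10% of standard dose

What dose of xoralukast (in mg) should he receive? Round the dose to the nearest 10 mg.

SCr = 303 / 88.4 = 3.428 mg/dL
CrCl = (140 − 81) × 50.7 / (72 × 3.428) = 2991.3 / 246.82 ≈ 12.1 mL/min
CrCl ≈ 12 mL/min → bracket < 25 mL/min.
10% of 800 mg = 80 mg

80 mg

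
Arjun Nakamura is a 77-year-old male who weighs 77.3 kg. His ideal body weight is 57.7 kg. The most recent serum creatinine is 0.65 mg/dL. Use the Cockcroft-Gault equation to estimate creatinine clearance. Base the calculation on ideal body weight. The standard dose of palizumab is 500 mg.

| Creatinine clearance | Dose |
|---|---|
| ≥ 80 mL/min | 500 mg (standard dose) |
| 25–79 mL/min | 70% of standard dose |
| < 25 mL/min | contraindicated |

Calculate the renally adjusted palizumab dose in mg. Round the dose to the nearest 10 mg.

CrCl = (140 − 77) × 57.7 / (72 × 0.65) = 3635.1 / 46.80 ≈ 77.7 mL/min
CrCl ≈ 78 mL/min → bracket 25–79 mL/min.
70% of 500 mg = 350 mg

350 mg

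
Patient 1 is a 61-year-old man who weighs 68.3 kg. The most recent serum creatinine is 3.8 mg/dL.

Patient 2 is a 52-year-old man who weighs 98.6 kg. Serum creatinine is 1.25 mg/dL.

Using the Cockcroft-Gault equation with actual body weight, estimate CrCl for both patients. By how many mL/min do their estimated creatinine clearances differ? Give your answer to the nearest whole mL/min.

Patient 1: CrCl = (140 − 61) × 68.3 / (72 × 3.8) = 5395.7 / 273.60 ≈ 19.7 mL/min
Patient 2: CrCl = (140 − 52) × 98.6 / (72 × 1.25) = 8676.8 / 90.00 ≈ 96.4 mL/min
|19.7 − 96.4| = 76.7 mL/min

77 mL/min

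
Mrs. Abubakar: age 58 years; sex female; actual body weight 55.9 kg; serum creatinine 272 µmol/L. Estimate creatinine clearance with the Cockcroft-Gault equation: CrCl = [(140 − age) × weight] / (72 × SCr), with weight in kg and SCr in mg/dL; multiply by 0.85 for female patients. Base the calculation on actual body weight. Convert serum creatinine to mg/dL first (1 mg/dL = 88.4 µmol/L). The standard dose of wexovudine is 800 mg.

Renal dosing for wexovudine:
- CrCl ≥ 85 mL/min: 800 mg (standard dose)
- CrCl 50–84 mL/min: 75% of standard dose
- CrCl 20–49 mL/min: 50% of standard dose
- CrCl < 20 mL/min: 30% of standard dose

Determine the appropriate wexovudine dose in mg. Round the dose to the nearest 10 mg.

240 mg

SCr = 272 / 88.4 = 3.077 mg/dL
CrCl = (140 − 58) × 55.9 / (72 × 3.077) × 0.85 = 4583.8 / 221.54 × 0.85 ≈ 17.6 mL/min
CrCl ≈ 18 mL/min → bracket < 20 mL/min.
30% of 800 mg = 240 mg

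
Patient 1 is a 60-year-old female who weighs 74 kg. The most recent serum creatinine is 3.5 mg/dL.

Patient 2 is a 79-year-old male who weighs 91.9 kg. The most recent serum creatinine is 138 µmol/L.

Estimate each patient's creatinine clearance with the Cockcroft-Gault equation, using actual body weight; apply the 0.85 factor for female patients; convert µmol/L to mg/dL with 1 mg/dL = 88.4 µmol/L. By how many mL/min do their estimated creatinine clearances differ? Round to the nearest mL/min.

30 mL/min

Patient 1: CrCl = (140 − 60) × 74 / (72 × 3.5) × 0.85 = 5920.0 / 252.00 × 0.85 ≈ 20.0 mL/min
Patient 2: SCr = 138 / 88.4 = 1.561 mg/dL
Patient 2: CrCl = (140 − 79) × 91.9 / (72 × 1.561) = 5605.9 / 112.39 ≈ 49.9 mL/min
|20.0 − 49.9| = 29.9 mL/min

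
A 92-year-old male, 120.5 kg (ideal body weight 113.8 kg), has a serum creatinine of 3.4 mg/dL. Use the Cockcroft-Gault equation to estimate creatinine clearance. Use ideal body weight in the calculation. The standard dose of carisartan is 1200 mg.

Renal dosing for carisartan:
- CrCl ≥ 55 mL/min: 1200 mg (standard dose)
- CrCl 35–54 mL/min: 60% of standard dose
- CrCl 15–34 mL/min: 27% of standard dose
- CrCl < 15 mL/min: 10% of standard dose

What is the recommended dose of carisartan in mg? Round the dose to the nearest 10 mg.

320 mg

CrCl = (140 − 92) × 113.8 / (72 × 3.4) = 5462.4 / 244.80 ≈ 22.3 mL/min
CrCl ≈ 22 mL/min → bracket 15–34 mL/min.
27% of 1200 mg = 324 mg → 320 mg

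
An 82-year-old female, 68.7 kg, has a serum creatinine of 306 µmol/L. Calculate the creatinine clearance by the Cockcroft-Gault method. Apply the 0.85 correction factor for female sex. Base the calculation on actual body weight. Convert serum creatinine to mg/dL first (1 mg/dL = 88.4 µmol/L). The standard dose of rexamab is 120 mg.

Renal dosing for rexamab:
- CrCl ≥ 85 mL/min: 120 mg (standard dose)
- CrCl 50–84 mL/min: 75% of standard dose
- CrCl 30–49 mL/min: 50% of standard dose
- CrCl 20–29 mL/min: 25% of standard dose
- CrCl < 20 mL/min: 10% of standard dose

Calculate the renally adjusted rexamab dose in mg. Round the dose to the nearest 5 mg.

SCr = 306 / 88.4 = 3.462 mg/dL
CrCl = (140 − 82) × 68.7 / (72 × 3.462) × 0.85 = 3984.6 / 249.26 × 0.85 ≈ 13.6 mL/min
CrCl ≈ 14 mL/min → bracket < 20 mL/min.
10% of 120 mg = 12 mg → 10 mg

10 mg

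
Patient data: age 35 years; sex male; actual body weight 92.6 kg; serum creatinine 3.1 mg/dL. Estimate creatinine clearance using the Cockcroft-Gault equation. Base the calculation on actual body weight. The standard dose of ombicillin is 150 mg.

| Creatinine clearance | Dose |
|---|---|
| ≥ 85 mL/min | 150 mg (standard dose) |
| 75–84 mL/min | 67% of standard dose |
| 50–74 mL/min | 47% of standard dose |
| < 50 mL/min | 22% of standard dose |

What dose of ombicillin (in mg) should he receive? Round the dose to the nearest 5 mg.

CrCl = (140 − 35) × 92.6 / (72 × 3.1) = 9723.0 / 223.20 ≈ 43.6 mL/min
CrCl ≈ 44 mL/min → bracket < 50 mL/min.
22% of 150 mg = 33 mg → 35 mg

35 mg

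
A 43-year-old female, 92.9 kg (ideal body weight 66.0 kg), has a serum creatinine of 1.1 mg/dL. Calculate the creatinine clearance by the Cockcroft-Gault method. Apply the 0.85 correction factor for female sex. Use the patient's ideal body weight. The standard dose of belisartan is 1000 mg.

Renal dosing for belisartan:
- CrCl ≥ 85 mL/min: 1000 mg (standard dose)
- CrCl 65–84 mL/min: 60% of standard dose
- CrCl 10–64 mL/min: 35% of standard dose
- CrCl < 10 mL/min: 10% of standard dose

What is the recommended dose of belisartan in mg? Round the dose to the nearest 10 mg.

600 mg

CrCl = (140 − 43) × 66 / (72 × 1.1) × 0.85 = 6402.0 / 79.20 × 0.85 ≈ 68.7 mL/min
CrCl ≈ 69 mL/min → bracket 65–84 mL/min.
60% of 1000 mg = 600 mg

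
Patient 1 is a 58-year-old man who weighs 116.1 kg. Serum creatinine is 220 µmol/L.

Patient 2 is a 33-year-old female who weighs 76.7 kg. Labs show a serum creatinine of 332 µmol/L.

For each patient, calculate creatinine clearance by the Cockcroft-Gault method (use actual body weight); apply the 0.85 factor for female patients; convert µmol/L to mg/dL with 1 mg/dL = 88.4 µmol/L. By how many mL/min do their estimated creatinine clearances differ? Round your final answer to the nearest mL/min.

Patient 1: SCr = 220 / 88.4 = 2.489 mg/dL
Patient 1: CrCl = (140 − 58) × 116.1 / (72 × 2.489) = 9520.2 / 179.21 ≈ 53.1 mL/min
Patient 2: SCr = 332 / 88.4 = 3.756 mg/dL
Patient 2: CrCl = (140 − 33) × 76.7 / (72 × 3.756) × 0.85 = 8206.9 / 270.43 × 0.85 ≈ 25.8 mL/min
|53.1 − 25.8| = 27.3 mL/min

27 mL/min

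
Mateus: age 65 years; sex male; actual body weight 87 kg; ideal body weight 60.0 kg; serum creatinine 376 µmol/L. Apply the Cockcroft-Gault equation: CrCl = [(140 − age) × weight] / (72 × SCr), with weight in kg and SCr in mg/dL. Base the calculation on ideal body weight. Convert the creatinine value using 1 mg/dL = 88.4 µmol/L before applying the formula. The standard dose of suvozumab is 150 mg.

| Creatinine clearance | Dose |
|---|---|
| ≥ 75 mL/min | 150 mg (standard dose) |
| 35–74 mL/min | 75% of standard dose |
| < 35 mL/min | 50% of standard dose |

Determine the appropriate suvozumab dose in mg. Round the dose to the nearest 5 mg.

75 mg

SCr = 376 / 88.4 = 4.253 mg/dL
CrCl = (140 − 65) × 60 / (72 × 4.253) = 4500.0 / 306.22 ≈ 14.7 mL/min
CrCl ≈ 15 mL/min → bracket < 35 mL/min.
50% of 150 mg = 75 mg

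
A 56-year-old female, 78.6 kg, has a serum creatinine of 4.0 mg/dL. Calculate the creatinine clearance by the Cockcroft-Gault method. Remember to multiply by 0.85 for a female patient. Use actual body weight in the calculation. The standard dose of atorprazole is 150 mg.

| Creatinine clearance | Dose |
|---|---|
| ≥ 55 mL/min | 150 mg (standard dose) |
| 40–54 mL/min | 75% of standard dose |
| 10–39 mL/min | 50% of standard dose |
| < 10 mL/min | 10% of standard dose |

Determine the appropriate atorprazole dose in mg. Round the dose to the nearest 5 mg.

CrCl = (140 − 56) × 78.6 / (72 × 4) × 0.85 = 6602.4 / 288.00 × 0.85 ≈ 19.5 mL/min
CrCl ≈ 19 mL/min → bracket 10–39 mL/min.
50% of 150 mg = 75 mg

75 mg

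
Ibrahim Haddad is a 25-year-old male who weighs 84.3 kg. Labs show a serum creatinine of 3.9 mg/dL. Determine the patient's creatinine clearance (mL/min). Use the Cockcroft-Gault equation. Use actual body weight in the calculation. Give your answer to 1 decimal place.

34.5 mL/min

CrCl = (140 − 25) × 84.3 / (72 × 3.9) = 9694.5 / 280.80 ≈ 34.5 mL/min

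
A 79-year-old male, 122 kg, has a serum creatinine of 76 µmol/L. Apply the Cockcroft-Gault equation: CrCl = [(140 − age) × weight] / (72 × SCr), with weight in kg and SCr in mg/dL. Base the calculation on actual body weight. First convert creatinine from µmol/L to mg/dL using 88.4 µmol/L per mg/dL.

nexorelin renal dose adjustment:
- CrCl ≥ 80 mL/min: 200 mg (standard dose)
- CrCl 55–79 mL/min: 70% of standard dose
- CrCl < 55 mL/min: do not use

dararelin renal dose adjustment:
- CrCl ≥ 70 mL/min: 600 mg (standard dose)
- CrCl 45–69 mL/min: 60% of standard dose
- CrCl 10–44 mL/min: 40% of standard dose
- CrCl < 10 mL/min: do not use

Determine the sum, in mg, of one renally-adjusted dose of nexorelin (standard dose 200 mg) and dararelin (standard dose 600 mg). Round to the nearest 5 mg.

800 mg

SCr = 76 / 88.4 = 0.86 mg/dL
CrCl = (140 − 79) × 122 / (72 × 0.86) = 7442.0 / 61.92 ≈ 120.2 mL/min
CrCl ≈ 120 mL/min.
nexorelin: ≥ 80 mL/min → 100% of 200 mg = 200 mg.
dararelin: ≥ 70 mL/min → 100% of 600 mg = 600 mg.
Total = 200 + 600 = 800 mg.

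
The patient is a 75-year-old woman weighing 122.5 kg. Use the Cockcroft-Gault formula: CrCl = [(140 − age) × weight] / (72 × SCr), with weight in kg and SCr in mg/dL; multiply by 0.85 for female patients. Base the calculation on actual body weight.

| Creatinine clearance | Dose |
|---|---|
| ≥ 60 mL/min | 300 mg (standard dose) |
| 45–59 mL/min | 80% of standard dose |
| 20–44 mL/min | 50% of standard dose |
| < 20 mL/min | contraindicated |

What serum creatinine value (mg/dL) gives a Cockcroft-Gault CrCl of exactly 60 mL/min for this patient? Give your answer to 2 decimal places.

Standard dose requires CrCl ≥ 60 mL/min.
Set (140 − 75) × 122.5 × 0.85 / (72 × SCr) = 60
SCr = (140 − 75) × 122.5 × 0.85 / (72 × 60) = 1.567 mg/dL

1.57 mg/dL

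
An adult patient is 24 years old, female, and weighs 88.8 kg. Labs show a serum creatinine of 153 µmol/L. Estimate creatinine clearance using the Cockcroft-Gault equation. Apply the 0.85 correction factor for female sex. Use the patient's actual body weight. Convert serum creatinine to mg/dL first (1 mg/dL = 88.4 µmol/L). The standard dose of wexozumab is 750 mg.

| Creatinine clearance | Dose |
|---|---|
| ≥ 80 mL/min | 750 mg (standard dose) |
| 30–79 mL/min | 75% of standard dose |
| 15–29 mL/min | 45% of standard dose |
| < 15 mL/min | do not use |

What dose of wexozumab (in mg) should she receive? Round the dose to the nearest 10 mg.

SCr = 153 / 88.4 = 1.731 mg/dL
CrCl = (140 − 24) × 88.8 / (72 × 1.731) × 0.85 = 10300.8 / 124.63 × 0.85 ≈ 70.3 mL/min
CrCl ≈ 70 mL/min → bracket 30–79 mL/min.
75% of 750 mg = 562.5 mg → 560 mg

560 mg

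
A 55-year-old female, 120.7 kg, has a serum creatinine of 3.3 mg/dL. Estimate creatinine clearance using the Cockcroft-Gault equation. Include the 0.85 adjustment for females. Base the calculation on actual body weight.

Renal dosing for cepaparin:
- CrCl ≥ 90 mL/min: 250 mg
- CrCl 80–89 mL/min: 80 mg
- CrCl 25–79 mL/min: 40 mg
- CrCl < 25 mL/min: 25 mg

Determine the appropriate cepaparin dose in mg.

40 mg

CrCl = (140 − 55) × 120.7 / (72 × 3.3) × 0.85 = 10259.5 / 237.60 × 0.85 ≈ 36.7 mL/min
CrCl ≈ 37 mL/min → bracket 25–79 mL/min.
Dose for this bracket: 40 mg.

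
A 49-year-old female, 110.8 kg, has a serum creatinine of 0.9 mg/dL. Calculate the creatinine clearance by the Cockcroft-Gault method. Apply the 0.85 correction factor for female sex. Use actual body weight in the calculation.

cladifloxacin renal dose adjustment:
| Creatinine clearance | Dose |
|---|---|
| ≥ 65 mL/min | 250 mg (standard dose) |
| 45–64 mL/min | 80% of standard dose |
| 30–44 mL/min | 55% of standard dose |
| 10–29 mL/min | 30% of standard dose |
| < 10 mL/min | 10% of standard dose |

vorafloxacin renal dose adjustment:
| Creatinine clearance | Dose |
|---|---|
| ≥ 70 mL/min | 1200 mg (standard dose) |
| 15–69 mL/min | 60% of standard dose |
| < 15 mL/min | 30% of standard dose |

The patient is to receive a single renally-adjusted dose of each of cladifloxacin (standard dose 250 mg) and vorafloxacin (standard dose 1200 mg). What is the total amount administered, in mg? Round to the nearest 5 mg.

1450 mg

CrCl = (140 − 49) × 110.8 / (72 × 0.9) × 0.85 = 10082.8 / 64.80 × 0.85 ≈ 132.3 mL/min
CrCl ≈ 132 mL/min.
cladifloxacin: ≥ 65 mL/min → 100% of 250 mg = 250 mg.
vorafloxacin: ≥ 70 mL/min → 100% of 1200 mg = 1200 mg.
Total = 250 + 1200 = 1450 mg.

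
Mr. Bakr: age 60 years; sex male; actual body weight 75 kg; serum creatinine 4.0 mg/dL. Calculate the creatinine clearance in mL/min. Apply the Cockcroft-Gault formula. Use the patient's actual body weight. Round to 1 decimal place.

CrCl = (140 − 60) × 75 / (72 × 4) = 6000.0 / 288.00 ≈ 20.8 mL/min

20.8 mL/min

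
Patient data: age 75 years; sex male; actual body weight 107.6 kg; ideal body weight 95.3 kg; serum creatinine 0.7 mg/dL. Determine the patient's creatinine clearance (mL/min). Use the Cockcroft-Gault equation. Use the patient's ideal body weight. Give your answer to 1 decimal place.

122.9 mL/min

CrCl = (140 − 75) × 95.3 / (72 × 0.7) = 6194.5 / 50.40 ≈ 122.9 mL/min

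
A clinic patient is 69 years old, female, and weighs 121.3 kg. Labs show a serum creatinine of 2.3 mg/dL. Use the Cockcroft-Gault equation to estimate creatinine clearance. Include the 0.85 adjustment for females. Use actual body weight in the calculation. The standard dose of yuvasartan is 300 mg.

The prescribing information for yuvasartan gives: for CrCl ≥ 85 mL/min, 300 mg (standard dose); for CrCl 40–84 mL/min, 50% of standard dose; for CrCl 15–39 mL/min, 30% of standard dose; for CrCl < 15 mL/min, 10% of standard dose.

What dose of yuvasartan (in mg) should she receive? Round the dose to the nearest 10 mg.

CrCl = (140 − 69) × 121.3 / (72 × 2.3) × 0.85 = 8612.3 / 165.60 × 0.85 ≈ 44.2 mL/min
CrCl ≈ 44 mL/min → bracket 40–84 mL/min.
50% of 300 mg = 150 mg

150 mg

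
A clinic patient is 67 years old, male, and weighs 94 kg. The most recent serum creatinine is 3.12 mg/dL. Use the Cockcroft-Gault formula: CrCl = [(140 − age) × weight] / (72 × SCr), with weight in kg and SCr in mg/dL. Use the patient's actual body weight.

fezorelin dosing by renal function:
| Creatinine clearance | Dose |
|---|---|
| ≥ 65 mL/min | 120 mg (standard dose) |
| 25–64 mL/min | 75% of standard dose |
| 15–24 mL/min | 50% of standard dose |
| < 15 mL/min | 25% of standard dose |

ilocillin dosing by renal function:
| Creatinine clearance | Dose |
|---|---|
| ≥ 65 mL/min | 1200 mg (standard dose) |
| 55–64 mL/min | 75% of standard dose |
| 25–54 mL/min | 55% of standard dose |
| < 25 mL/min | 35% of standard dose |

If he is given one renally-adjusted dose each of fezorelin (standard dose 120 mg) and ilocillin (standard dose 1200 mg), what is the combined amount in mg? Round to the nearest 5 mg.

750 mg

CrCl = (140 − 67) × 94 / (72 × 3.12) = 6862.0 / 224.64 ≈ 30.5 mL/min
CrCl ≈ 31 mL/min.
fezorelin: 25–64 mL/min → 75% of 120 mg = 90 mg.
ilocillin: 25–54 mL/min → 55% of 1200 mg = 660 mg.
Total = 90 + 660 = 750 mg.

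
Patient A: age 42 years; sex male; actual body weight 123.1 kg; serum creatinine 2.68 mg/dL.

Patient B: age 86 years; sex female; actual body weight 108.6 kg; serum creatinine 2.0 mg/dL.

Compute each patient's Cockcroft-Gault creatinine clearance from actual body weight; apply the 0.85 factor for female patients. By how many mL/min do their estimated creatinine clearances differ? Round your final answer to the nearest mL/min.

Patient A: CrCl = (140 − 42) × 123.1 / (72 × 2.68) = 12063.8 / 192.96 ≈ 62.5 mL/min
Patient B: CrCl = (140 − 86) × 108.6 / (72 × 2) × 0.85 = 5864.4 / 144.00 × 0.85 ≈ 34.6 mL/min
|62.5 − 34.6| = 27.9 mL/min

28 mL/min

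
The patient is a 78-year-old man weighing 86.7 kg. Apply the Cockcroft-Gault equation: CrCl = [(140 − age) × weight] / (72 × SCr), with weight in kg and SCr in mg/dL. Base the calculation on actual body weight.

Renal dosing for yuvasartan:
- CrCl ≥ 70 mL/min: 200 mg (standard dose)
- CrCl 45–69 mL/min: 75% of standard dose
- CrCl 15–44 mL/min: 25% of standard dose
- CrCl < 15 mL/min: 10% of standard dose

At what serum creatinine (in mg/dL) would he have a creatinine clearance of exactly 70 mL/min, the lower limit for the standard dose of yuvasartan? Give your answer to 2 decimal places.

1.07 mg/dL

Standard dose requires CrCl ≥ 70 mL/min.
Set (140 − 78) × 86.7 / (72 × SCr) = 70
SCr = (140 − 78) × 86.7 / (72 × 70) = 1.067 mg/dL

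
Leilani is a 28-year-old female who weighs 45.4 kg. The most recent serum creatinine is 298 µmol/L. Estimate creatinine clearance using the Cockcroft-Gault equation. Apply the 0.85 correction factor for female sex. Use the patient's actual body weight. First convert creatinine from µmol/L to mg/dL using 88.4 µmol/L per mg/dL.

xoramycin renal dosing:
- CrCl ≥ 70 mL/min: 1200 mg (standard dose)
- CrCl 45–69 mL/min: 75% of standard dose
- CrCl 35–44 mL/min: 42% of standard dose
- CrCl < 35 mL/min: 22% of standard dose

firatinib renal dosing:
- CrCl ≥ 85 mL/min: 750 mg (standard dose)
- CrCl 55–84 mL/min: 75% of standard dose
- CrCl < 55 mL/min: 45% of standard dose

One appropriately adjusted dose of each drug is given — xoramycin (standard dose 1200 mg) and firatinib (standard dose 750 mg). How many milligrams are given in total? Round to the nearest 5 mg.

600 mg

SCr = 298 / 88.4 = 3.371 mg/dL
CrCl = (140 − 28) × 45.4 / (72 × 3.371) × 0.85 = 5084.8 / 242.71 × 0.85 ≈ 17.8 mL/min
CrCl ≈ 18 mL/min.
xoramycin: < 35 mL/min → 22% of 1200 mg = 264 mg.
firatinib: < 55 mL/min → 45% of 750 mg = 337.5 mg.
Total = 264 + 337.5 = 601.5 mg.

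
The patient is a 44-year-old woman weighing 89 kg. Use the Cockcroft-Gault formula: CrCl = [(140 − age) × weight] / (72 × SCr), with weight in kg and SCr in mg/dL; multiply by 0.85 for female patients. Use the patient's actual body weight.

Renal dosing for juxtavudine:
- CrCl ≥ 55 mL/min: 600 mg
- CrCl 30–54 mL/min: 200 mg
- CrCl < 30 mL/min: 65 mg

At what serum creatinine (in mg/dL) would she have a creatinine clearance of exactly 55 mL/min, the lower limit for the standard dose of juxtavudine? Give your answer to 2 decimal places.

1.83 mg/dL

Standard dose requires CrCl ≥ 55 mL/min.
Set (140 − 44) × 89 × 0.85 / (72 × SCr) = 55
SCr = (140 − 44) × 89 × 0.85 / (72 × 55) = 1.834 mg/dL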